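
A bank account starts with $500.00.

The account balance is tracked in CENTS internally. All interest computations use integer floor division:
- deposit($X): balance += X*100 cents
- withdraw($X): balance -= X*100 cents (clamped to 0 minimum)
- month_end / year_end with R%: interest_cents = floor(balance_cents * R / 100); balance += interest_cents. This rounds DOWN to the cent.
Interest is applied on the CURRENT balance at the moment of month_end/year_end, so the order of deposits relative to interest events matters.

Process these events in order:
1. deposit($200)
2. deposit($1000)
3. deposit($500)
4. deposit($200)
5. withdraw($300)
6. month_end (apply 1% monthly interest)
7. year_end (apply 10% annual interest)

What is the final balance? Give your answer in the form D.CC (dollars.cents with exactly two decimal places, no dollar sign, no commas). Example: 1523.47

Answer: 2333.10

Derivation:
After 1 (deposit($200)): balance=$700.00 total_interest=$0.00
After 2 (deposit($1000)): balance=$1700.00 total_interest=$0.00
After 3 (deposit($500)): balance=$2200.00 total_interest=$0.00
After 4 (deposit($200)): balance=$2400.00 total_interest=$0.00
After 5 (withdraw($300)): balance=$2100.00 total_interest=$0.00
After 6 (month_end (apply 1% monthly interest)): balance=$2121.00 total_interest=$21.00
After 7 (year_end (apply 10% annual interest)): balance=$2333.10 total_interest=$233.10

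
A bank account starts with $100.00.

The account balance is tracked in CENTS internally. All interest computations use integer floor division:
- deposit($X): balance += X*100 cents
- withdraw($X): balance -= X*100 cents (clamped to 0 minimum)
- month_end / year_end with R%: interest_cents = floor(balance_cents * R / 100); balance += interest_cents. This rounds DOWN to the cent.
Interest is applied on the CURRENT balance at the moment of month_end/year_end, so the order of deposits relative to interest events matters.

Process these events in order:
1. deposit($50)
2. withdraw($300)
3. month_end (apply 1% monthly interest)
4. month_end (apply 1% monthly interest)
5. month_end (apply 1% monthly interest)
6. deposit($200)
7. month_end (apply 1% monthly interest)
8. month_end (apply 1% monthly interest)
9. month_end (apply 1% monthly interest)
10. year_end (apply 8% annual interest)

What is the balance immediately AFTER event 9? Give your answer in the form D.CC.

Answer: 206.06

Derivation:
After 1 (deposit($50)): balance=$150.00 total_interest=$0.00
After 2 (withdraw($300)): balance=$0.00 total_interest=$0.00
After 3 (month_end (apply 1% monthly interest)): balance=$0.00 total_interest=$0.00
After 4 (month_end (apply 1% monthly interest)): balance=$0.00 total_interest=$0.00
After 5 (month_end (apply 1% monthly interest)): balance=$0.00 total_interest=$0.00
After 6 (deposit($200)): balance=$200.00 total_interest=$0.00
After 7 (month_end (apply 1% monthly interest)): balance=$202.00 total_interest=$2.00
After 8 (month_end (apply 1% monthly interest)): balance=$204.02 total_interest=$4.02
After 9 (month_end (apply 1% monthly interest)): balance=$206.06 total_interest=$6.06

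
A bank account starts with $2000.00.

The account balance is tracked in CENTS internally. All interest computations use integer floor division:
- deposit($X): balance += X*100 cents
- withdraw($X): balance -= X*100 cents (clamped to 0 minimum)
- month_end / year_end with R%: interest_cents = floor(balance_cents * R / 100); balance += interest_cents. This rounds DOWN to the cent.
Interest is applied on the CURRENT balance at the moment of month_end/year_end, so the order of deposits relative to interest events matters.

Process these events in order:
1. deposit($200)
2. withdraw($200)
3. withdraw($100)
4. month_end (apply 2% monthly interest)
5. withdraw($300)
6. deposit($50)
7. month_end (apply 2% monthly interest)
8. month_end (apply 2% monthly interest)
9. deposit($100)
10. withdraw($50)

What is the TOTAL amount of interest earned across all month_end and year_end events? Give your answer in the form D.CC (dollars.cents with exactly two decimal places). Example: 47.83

Answer: 106.19

Derivation:
After 1 (deposit($200)): balance=$2200.00 total_interest=$0.00
After 2 (withdraw($200)): balance=$2000.00 total_interest=$0.00
After 3 (withdraw($100)): balance=$1900.00 total_interest=$0.00
After 4 (month_end (apply 2% monthly interest)): balance=$1938.00 total_interest=$38.00
After 5 (withdraw($300)): balance=$1638.00 total_interest=$38.00
After 6 (deposit($50)): balance=$1688.00 total_interest=$38.00
After 7 (month_end (apply 2% monthly interest)): balance=$1721.76 total_interest=$71.76
After 8 (month_end (apply 2% monthly interest)): balance=$1756.19 total_interest=$106.19
After 9 (deposit($100)): balance=$1856.19 total_interest=$106.19
After 10 (withdraw($50)): balance=$1806.19 total_interest=$106.19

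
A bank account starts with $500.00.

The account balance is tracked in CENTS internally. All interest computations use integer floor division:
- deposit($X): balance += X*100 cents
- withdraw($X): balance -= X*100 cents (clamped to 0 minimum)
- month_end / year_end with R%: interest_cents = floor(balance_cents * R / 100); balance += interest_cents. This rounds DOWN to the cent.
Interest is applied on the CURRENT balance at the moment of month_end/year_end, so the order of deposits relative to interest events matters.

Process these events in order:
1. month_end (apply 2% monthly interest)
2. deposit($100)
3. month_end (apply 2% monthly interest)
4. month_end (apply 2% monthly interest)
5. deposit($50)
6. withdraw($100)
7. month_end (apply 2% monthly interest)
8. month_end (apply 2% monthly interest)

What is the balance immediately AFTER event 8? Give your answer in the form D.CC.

After 1 (month_end (apply 2% monthly interest)): balance=$510.00 total_interest=$10.00
After 2 (deposit($100)): balance=$610.00 total_interest=$10.00
After 3 (month_end (apply 2% monthly interest)): balance=$622.20 total_interest=$22.20
After 4 (month_end (apply 2% monthly interest)): balance=$634.64 total_interest=$34.64
After 5 (deposit($50)): balance=$684.64 total_interest=$34.64
After 6 (withdraw($100)): balance=$584.64 total_interest=$34.64
After 7 (month_end (apply 2% monthly interest)): balance=$596.33 total_interest=$46.33
After 8 (month_end (apply 2% monthly interest)): balance=$608.25 total_interest=$58.25

Answer: 608.25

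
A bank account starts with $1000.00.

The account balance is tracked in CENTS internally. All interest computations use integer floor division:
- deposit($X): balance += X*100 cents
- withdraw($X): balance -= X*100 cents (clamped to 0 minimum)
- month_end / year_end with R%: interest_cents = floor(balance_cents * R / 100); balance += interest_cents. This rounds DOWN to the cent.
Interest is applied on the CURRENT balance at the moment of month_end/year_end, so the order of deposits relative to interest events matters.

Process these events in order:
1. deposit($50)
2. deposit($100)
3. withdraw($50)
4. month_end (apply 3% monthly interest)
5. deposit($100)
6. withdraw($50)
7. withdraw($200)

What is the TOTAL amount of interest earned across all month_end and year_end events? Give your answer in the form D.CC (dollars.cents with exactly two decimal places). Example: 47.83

Answer: 33.00

Derivation:
After 1 (deposit($50)): balance=$1050.00 total_interest=$0.00
After 2 (deposit($100)): balance=$1150.00 total_interest=$0.00
After 3 (withdraw($50)): balance=$1100.00 total_interest=$0.00
After 4 (month_end (apply 3% monthly interest)): balance=$1133.00 total_interest=$33.00
After 5 (deposit($100)): balance=$1233.00 total_interest=$33.00
After 6 (withdraw($50)): balance=$1183.00 total_interest=$33.00
After 7 (withdraw($200)): balance=$983.00 total_interest=$33.00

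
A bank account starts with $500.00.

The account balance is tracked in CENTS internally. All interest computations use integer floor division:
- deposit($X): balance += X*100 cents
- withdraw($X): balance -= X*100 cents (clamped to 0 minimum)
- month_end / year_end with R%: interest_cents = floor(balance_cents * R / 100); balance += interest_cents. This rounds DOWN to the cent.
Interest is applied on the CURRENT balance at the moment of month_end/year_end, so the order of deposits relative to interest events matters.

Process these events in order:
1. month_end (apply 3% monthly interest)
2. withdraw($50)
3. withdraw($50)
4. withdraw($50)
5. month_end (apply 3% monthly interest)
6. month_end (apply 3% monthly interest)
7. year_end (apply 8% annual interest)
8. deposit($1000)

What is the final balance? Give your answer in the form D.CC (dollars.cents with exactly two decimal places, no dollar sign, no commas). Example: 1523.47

After 1 (month_end (apply 3% monthly interest)): balance=$515.00 total_interest=$15.00
After 2 (withdraw($50)): balance=$465.00 total_interest=$15.00
After 3 (withdraw($50)): balance=$415.00 total_interest=$15.00
After 4 (withdraw($50)): balance=$365.00 total_interest=$15.00
After 5 (month_end (apply 3% monthly interest)): balance=$375.95 total_interest=$25.95
After 6 (month_end (apply 3% monthly interest)): balance=$387.22 total_interest=$37.22
After 7 (year_end (apply 8% annual interest)): balance=$418.19 total_interest=$68.19
After 8 (deposit($1000)): balance=$1418.19 total_interest=$68.19

Answer: 1418.19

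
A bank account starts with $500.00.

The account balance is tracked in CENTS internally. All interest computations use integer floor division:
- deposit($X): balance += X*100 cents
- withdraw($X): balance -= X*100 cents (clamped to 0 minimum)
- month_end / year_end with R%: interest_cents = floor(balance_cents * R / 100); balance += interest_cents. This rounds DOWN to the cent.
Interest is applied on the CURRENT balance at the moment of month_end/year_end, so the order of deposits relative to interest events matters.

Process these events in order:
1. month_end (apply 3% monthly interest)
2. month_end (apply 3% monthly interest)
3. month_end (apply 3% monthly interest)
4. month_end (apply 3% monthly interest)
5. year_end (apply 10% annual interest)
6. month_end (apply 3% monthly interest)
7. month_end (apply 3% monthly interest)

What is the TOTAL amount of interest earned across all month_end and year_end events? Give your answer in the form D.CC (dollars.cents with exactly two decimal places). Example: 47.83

After 1 (month_end (apply 3% monthly interest)): balance=$515.00 total_interest=$15.00
After 2 (month_end (apply 3% monthly interest)): balance=$530.45 total_interest=$30.45
After 3 (month_end (apply 3% monthly interest)): balance=$546.36 total_interest=$46.36
After 4 (month_end (apply 3% monthly interest)): balance=$562.75 total_interest=$62.75
After 5 (year_end (apply 10% annual interest)): balance=$619.02 total_interest=$119.02
After 6 (month_end (apply 3% monthly interest)): balance=$637.59 total_interest=$137.59
After 7 (month_end (apply 3% monthly interest)): balance=$656.71 total_interest=$156.71

Answer: 156.71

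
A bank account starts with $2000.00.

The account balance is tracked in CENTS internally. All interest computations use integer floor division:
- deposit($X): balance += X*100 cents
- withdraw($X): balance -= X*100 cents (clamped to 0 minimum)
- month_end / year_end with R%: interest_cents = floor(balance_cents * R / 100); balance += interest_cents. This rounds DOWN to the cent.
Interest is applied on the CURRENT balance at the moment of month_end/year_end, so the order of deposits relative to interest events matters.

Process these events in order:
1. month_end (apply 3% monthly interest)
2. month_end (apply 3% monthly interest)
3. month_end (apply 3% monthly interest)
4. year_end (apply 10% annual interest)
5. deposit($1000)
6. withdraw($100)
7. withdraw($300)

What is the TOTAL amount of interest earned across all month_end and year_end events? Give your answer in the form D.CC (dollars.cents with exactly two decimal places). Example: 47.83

Answer: 403.99

Derivation:
After 1 (month_end (apply 3% monthly interest)): balance=$2060.00 total_interest=$60.00
After 2 (month_end (apply 3% monthly interest)): balance=$2121.80 total_interest=$121.80
After 3 (month_end (apply 3% monthly interest)): balance=$2185.45 total_interest=$185.45
After 4 (year_end (apply 10% annual interest)): balance=$2403.99 total_interest=$403.99
After 5 (deposit($1000)): balance=$3403.99 total_interest=$403.99
After 6 (withdraw($100)): balance=$3303.99 total_interest=$403.99
After 7 (withdraw($300)): balance=$3003.99 total_interest=$403.99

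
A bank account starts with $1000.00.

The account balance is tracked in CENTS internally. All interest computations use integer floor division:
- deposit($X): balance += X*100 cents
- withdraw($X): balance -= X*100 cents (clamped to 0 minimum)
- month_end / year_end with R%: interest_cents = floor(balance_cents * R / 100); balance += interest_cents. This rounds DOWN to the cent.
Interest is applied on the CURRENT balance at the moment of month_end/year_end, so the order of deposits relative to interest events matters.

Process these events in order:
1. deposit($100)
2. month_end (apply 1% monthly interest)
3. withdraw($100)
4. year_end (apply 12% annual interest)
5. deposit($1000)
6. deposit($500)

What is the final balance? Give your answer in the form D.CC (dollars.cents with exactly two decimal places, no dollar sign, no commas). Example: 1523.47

After 1 (deposit($100)): balance=$1100.00 total_interest=$0.00
After 2 (month_end (apply 1% monthly interest)): balance=$1111.00 total_interest=$11.00
After 3 (withdraw($100)): balance=$1011.00 total_interest=$11.00
After 4 (year_end (apply 12% annual interest)): balance=$1132.32 total_interest=$132.32
After 5 (deposit($1000)): balance=$2132.32 total_interest=$132.32
After 6 (deposit($500)): balance=$2632.32 total_interest=$132.32

Answer: 2632.32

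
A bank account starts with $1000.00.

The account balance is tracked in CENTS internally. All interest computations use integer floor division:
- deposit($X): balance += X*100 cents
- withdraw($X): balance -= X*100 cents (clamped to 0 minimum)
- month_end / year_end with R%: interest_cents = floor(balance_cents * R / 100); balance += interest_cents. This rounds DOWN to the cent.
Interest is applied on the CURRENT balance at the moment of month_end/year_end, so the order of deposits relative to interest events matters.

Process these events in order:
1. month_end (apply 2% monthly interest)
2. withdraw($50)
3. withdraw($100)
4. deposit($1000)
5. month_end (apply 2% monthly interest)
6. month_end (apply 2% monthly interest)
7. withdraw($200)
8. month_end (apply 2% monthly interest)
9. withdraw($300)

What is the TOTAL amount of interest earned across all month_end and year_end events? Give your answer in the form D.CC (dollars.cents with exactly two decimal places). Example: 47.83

After 1 (month_end (apply 2% monthly interest)): balance=$1020.00 total_interest=$20.00
After 2 (withdraw($50)): balance=$970.00 total_interest=$20.00
After 3 (withdraw($100)): balance=$870.00 total_interest=$20.00
After 4 (deposit($1000)): balance=$1870.00 total_interest=$20.00
After 5 (month_end (apply 2% monthly interest)): balance=$1907.40 total_interest=$57.40
After 6 (month_end (apply 2% monthly interest)): balance=$1945.54 total_interest=$95.54
After 7 (withdraw($200)): balance=$1745.54 total_interest=$95.54
After 8 (month_end (apply 2% monthly interest)): balance=$1780.45 total_interest=$130.45
After 9 (withdraw($300)): balance=$1480.45 total_interest=$130.45

Answer: 130.45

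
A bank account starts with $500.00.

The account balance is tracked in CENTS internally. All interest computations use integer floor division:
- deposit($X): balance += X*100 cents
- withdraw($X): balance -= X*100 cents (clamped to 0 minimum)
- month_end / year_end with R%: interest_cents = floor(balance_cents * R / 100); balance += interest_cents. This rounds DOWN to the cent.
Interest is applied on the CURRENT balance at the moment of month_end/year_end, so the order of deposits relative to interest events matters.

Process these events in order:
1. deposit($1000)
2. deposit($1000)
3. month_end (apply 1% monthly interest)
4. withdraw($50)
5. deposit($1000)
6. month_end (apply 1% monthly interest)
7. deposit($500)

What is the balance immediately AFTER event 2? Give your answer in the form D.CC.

Answer: 2500.00

Derivation:
After 1 (deposit($1000)): balance=$1500.00 total_interest=$0.00
After 2 (deposit($1000)): balance=$2500.00 total_interest=$0.00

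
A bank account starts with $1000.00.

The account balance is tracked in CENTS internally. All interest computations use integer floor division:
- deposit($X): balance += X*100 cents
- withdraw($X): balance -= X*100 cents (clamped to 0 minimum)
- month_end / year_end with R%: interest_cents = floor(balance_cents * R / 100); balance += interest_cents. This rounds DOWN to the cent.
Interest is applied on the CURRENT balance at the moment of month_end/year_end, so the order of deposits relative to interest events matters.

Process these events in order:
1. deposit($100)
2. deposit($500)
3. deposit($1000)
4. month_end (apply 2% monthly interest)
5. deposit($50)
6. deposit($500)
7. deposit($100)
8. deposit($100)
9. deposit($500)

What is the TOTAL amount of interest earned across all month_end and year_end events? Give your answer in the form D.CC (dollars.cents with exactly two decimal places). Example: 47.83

Answer: 52.00

Derivation:
After 1 (deposit($100)): balance=$1100.00 total_interest=$0.00
After 2 (deposit($500)): balance=$1600.00 total_interest=$0.00
After 3 (deposit($1000)): balance=$2600.00 total_interest=$0.00
After 4 (month_end (apply 2% monthly interest)): balance=$2652.00 total_interest=$52.00
After 5 (deposit($50)): balance=$2702.00 total_interest=$52.00
After 6 (deposit($500)): balance=$3202.00 total_interest=$52.00
After 7 (deposit($100)): balance=$3302.00 total_interest=$52.00
After 8 (deposit($100)): balance=$3402.00 total_interest=$52.00
After 9 (deposit($500)): balance=$3902.00 total_interest=$52.00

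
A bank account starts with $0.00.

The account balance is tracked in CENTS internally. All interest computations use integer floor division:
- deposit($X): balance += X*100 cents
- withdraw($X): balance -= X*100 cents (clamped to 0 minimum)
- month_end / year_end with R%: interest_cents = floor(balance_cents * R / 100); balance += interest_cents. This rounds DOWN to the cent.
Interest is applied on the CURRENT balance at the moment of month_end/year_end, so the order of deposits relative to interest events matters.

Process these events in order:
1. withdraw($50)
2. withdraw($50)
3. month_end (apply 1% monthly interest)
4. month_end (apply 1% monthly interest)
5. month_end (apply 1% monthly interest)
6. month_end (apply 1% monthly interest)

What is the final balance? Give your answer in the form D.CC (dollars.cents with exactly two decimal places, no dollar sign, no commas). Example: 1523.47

After 1 (withdraw($50)): balance=$0.00 total_interest=$0.00
After 2 (withdraw($50)): balance=$0.00 total_interest=$0.00
After 3 (month_end (apply 1% monthly interest)): balance=$0.00 total_interest=$0.00
After 4 (month_end (apply 1% monthly interest)): balance=$0.00 total_interest=$0.00
After 5 (month_end (apply 1% monthly interest)): balance=$0.00 total_interest=$0.00
After 6 (month_end (apply 1% monthly interest)): balance=$0.00 total_interest=$0.00

Answer: 0.00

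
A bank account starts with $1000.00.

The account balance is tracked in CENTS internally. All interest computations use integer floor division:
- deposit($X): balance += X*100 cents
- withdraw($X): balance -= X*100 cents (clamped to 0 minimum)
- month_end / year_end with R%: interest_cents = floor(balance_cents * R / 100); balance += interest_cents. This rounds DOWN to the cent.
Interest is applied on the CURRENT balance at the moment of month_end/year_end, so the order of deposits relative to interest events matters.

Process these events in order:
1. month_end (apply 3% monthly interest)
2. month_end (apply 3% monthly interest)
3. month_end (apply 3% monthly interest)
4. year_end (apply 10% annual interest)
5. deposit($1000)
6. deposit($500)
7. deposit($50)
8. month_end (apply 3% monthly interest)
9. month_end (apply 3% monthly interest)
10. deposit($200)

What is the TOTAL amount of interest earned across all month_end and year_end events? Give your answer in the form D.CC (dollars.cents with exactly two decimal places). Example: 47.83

After 1 (month_end (apply 3% monthly interest)): balance=$1030.00 total_interest=$30.00
After 2 (month_end (apply 3% monthly interest)): balance=$1060.90 total_interest=$60.90
After 3 (month_end (apply 3% monthly interest)): balance=$1092.72 total_interest=$92.72
After 4 (year_end (apply 10% annual interest)): balance=$1201.99 total_interest=$201.99
After 5 (deposit($1000)): balance=$2201.99 total_interest=$201.99
After 6 (deposit($500)): balance=$2701.99 total_interest=$201.99
After 7 (deposit($50)): balance=$2751.99 total_interest=$201.99
After 8 (month_end (apply 3% monthly interest)): balance=$2834.54 total_interest=$284.54
After 9 (month_end (apply 3% monthly interest)): balance=$2919.57 total_interest=$369.57
After 10 (deposit($200)): balance=$3119.57 total_interest=$369.57

Answer: 369.57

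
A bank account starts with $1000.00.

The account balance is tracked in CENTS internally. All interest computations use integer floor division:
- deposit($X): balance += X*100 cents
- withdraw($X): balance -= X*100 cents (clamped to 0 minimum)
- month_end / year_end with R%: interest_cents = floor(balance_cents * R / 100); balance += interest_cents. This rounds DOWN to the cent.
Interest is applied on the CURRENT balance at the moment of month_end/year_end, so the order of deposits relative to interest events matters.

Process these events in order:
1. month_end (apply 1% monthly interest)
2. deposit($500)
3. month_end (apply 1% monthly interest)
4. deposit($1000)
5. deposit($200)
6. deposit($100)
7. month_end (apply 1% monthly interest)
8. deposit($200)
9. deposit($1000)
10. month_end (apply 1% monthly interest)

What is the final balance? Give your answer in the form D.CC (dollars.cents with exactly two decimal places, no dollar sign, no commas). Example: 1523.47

Answer: 4093.88

Derivation:
After 1 (month_end (apply 1% monthly interest)): balance=$1010.00 total_interest=$10.00
After 2 (deposit($500)): balance=$1510.00 total_interest=$10.00
After 3 (month_end (apply 1% monthly interest)): balance=$1525.10 total_interest=$25.10
After 4 (deposit($1000)): balance=$2525.10 total_interest=$25.10
After 5 (deposit($200)): balance=$2725.10 total_interest=$25.10
After 6 (deposit($100)): balance=$2825.10 total_interest=$25.10
After 7 (month_end (apply 1% monthly interest)): balance=$2853.35 total_interest=$53.35
After 8 (deposit($200)): balance=$3053.35 total_interest=$53.35
After 9 (deposit($1000)): balance=$4053.35 total_interest=$53.35
After 10 (month_end (apply 1% monthly interest)): balance=$4093.88 total_interest=$93.88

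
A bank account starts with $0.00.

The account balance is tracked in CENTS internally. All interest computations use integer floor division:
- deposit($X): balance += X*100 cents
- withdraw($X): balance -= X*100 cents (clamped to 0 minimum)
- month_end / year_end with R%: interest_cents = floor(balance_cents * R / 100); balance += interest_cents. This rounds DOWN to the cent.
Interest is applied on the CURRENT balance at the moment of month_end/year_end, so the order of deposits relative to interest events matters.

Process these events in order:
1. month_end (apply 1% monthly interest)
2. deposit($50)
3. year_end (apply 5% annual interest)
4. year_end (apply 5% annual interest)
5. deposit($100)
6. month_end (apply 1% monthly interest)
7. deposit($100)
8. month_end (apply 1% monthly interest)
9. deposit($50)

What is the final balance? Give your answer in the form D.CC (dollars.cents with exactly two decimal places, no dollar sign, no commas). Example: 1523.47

Answer: 309.23

Derivation:
After 1 (month_end (apply 1% monthly interest)): balance=$0.00 total_interest=$0.00
After 2 (deposit($50)): balance=$50.00 total_interest=$0.00
After 3 (year_end (apply 5% annual interest)): balance=$52.50 total_interest=$2.50
After 4 (year_end (apply 5% annual interest)): balance=$55.12 total_interest=$5.12
After 5 (deposit($100)): balance=$155.12 total_interest=$5.12
After 6 (month_end (apply 1% monthly interest)): balance=$156.67 total_interest=$6.67
After 7 (deposit($100)): balance=$256.67 total_interest=$6.67
After 8 (month_end (apply 1% monthly interest)): balance=$259.23 total_interest=$9.23
After 9 (deposit($50)): balance=$309.23 total_interest=$9.23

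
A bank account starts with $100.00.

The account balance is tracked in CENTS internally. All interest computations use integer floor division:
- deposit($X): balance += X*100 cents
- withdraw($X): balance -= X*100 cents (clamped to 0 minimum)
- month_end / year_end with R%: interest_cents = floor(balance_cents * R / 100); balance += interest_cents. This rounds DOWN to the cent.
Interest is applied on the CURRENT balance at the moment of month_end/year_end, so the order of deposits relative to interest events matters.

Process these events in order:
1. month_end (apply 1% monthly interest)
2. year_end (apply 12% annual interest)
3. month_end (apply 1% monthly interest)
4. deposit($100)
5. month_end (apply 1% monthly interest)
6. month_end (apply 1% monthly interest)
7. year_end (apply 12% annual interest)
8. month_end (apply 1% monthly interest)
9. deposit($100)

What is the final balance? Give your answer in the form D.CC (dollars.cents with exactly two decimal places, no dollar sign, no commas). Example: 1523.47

Answer: 347.21

Derivation:
After 1 (month_end (apply 1% monthly interest)): balance=$101.00 total_interest=$1.00
After 2 (year_end (apply 12% annual interest)): balance=$113.12 total_interest=$13.12
After 3 (month_end (apply 1% monthly interest)): balance=$114.25 total_interest=$14.25
After 4 (deposit($100)): balance=$214.25 total_interest=$14.25
After 5 (month_end (apply 1% monthly interest)): balance=$216.39 total_interest=$16.39
After 6 (month_end (apply 1% monthly interest)): balance=$218.55 total_interest=$18.55
After 7 (year_end (apply 12% annual interest)): balance=$244.77 total_interest=$44.77
After 8 (month_end (apply 1% monthly interest)): balance=$247.21 total_interest=$47.21
After 9 (deposit($100)): balance=$347.21 total_interest=$47.21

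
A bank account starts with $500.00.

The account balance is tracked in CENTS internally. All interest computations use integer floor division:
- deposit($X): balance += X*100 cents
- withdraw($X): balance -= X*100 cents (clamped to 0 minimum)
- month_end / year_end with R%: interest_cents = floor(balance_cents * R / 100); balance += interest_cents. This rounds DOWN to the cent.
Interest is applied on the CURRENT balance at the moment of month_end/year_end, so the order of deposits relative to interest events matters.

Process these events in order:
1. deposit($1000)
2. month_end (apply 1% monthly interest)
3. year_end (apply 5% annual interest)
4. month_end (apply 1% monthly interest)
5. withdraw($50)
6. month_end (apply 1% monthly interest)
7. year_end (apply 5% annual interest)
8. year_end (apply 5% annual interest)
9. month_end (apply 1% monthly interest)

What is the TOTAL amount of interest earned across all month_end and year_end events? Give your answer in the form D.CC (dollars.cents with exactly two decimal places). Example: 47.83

After 1 (deposit($1000)): balance=$1500.00 total_interest=$0.00
After 2 (month_end (apply 1% monthly interest)): balance=$1515.00 total_interest=$15.00
After 3 (year_end (apply 5% annual interest)): balance=$1590.75 total_interest=$90.75
After 4 (month_end (apply 1% monthly interest)): balance=$1606.65 total_interest=$106.65
After 5 (withdraw($50)): balance=$1556.65 total_interest=$106.65
After 6 (month_end (apply 1% monthly interest)): balance=$1572.21 total_interest=$122.21
After 7 (year_end (apply 5% annual interest)): balance=$1650.82 total_interest=$200.82
After 8 (year_end (apply 5% annual interest)): balance=$1733.36 total_interest=$283.36
After 9 (month_end (apply 1% monthly interest)): balance=$1750.69 total_interest=$300.69

Answer: 300.69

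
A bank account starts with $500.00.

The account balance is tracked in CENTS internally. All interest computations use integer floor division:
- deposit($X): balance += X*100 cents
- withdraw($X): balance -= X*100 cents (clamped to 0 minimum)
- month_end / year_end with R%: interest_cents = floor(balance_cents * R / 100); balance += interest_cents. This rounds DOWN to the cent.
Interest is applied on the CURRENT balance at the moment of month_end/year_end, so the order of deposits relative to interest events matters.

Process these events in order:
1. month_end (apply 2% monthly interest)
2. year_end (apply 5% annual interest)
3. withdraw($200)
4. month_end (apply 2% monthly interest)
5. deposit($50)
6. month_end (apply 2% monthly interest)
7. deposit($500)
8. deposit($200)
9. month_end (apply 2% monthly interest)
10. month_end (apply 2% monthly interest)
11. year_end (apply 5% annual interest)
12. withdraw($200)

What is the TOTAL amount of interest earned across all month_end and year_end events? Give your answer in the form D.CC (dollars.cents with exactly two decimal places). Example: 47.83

Answer: 151.71

Derivation:
After 1 (month_end (apply 2% monthly interest)): balance=$510.00 total_interest=$10.00
After 2 (year_end (apply 5% annual interest)): balance=$535.50 total_interest=$35.50
After 3 (withdraw($200)): balance=$335.50 total_interest=$35.50
After 4 (month_end (apply 2% monthly interest)): balance=$342.21 total_interest=$42.21
After 5 (deposit($50)): balance=$392.21 total_interest=$42.21
After 6 (month_end (apply 2% monthly interest)): balance=$400.05 total_interest=$50.05
After 7 (deposit($500)): balance=$900.05 total_interest=$50.05
After 8 (deposit($200)): balance=$1100.05 total_interest=$50.05
After 9 (month_end (apply 2% monthly interest)): balance=$1122.05 total_interest=$72.05
After 10 (month_end (apply 2% monthly interest)): balance=$1144.49 total_interest=$94.49
After 11 (year_end (apply 5% annual interest)): balance=$1201.71 total_interest=$151.71
After 12 (withdraw($200)): balance=$1001.71 total_interest=$151.71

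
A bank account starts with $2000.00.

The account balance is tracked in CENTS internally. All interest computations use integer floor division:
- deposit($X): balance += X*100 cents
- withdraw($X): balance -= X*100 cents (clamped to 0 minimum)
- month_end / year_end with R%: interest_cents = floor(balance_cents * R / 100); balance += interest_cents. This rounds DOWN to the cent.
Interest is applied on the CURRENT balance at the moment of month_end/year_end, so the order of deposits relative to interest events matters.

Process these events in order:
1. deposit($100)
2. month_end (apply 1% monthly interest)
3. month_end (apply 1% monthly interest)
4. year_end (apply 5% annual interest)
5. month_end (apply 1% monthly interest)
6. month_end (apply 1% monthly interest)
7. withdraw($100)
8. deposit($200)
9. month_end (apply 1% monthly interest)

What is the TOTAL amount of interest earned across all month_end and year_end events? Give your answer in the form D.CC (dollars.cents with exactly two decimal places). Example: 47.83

After 1 (deposit($100)): balance=$2100.00 total_interest=$0.00
After 2 (month_end (apply 1% monthly interest)): balance=$2121.00 total_interest=$21.00
After 3 (month_end (apply 1% monthly interest)): balance=$2142.21 total_interest=$42.21
After 4 (year_end (apply 5% annual interest)): balance=$2249.32 total_interest=$149.32
After 5 (month_end (apply 1% monthly interest)): balance=$2271.81 total_interest=$171.81
After 6 (month_end (apply 1% monthly interest)): balance=$2294.52 total_interest=$194.52
After 7 (withdraw($100)): balance=$2194.52 total_interest=$194.52
After 8 (deposit($200)): balance=$2394.52 total_interest=$194.52
After 9 (month_end (apply 1% monthly interest)): balance=$2418.46 total_interest=$218.46

Answer: 218.46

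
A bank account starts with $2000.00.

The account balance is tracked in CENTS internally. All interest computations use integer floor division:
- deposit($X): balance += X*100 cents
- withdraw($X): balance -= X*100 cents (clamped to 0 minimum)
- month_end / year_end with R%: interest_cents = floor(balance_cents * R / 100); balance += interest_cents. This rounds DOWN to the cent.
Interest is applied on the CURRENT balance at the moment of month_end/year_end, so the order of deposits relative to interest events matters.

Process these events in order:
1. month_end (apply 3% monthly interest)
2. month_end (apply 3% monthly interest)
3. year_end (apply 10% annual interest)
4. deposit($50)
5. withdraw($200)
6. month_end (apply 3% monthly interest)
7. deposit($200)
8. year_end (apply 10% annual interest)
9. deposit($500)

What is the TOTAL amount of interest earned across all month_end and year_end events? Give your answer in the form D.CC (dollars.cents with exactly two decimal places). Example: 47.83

Answer: 644.43

Derivation:
After 1 (month_end (apply 3% monthly interest)): balance=$2060.00 total_interest=$60.00
After 2 (month_end (apply 3% monthly interest)): balance=$2121.80 total_interest=$121.80
After 3 (year_end (apply 10% annual interest)): balance=$2333.98 total_interest=$333.98
After 4 (deposit($50)): balance=$2383.98 total_interest=$333.98
After 5 (withdraw($200)): balance=$2183.98 total_interest=$333.98
After 6 (month_end (apply 3% monthly interest)): balance=$2249.49 total_interest=$399.49
After 7 (deposit($200)): balance=$2449.49 total_interest=$399.49
After 8 (year_end (apply 10% annual interest)): balance=$2694.43 total_interest=$644.43
After 9 (deposit($500)): balance=$3194.43 total_interest=$644.43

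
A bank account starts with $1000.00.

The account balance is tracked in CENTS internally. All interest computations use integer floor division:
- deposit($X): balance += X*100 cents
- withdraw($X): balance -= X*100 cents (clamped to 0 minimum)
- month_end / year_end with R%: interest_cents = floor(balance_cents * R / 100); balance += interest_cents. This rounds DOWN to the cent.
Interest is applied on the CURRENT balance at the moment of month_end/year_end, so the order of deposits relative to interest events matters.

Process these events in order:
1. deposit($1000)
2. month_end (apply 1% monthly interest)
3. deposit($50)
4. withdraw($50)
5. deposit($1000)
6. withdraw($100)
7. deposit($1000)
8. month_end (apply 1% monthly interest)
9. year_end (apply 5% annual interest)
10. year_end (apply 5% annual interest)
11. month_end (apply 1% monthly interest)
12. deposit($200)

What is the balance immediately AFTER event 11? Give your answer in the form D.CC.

After 1 (deposit($1000)): balance=$2000.00 total_interest=$0.00
After 2 (month_end (apply 1% monthly interest)): balance=$2020.00 total_interest=$20.00
After 3 (deposit($50)): balance=$2070.00 total_interest=$20.00
After 4 (withdraw($50)): balance=$2020.00 total_interest=$20.00
After 5 (deposit($1000)): balance=$3020.00 total_interest=$20.00
After 6 (withdraw($100)): balance=$2920.00 total_interest=$20.00
After 7 (deposit($1000)): balance=$3920.00 total_interest=$20.00
After 8 (month_end (apply 1% monthly interest)): balance=$3959.20 total_interest=$59.20
After 9 (year_end (apply 5% annual interest)): balance=$4157.16 total_interest=$257.16
After 10 (year_end (apply 5% annual interest)): balance=$4365.01 total_interest=$465.01
After 11 (month_end (apply 1% monthly interest)): balance=$4408.66 total_interest=$508.66

Answer: 4408.66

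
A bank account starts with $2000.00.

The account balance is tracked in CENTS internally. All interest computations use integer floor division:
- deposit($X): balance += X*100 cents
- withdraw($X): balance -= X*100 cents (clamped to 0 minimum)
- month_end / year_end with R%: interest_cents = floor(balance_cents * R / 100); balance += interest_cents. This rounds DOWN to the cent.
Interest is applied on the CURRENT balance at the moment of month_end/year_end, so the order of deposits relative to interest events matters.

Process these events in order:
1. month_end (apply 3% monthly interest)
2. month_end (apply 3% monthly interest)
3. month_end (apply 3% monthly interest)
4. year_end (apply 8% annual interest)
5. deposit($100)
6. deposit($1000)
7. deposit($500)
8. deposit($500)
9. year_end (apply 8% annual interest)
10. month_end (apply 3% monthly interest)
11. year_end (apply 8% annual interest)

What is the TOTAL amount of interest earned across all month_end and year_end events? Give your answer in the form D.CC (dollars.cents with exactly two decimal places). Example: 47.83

After 1 (month_end (apply 3% monthly interest)): balance=$2060.00 total_interest=$60.00
After 2 (month_end (apply 3% monthly interest)): balance=$2121.80 total_interest=$121.80
After 3 (month_end (apply 3% monthly interest)): balance=$2185.45 total_interest=$185.45
After 4 (year_end (apply 8% annual interest)): balance=$2360.28 total_interest=$360.28
After 5 (deposit($100)): balance=$2460.28 total_interest=$360.28
After 6 (deposit($1000)): balance=$3460.28 total_interest=$360.28
After 7 (deposit($500)): balance=$3960.28 total_interest=$360.28
After 8 (deposit($500)): balance=$4460.28 total_interest=$360.28
After 9 (year_end (apply 8% annual interest)): balance=$4817.10 total_interest=$717.10
After 10 (month_end (apply 3% monthly interest)): balance=$4961.61 total_interest=$861.61
After 11 (year_end (apply 8% annual interest)): balance=$5358.53 total_interest=$1258.53

Answer: 1258.53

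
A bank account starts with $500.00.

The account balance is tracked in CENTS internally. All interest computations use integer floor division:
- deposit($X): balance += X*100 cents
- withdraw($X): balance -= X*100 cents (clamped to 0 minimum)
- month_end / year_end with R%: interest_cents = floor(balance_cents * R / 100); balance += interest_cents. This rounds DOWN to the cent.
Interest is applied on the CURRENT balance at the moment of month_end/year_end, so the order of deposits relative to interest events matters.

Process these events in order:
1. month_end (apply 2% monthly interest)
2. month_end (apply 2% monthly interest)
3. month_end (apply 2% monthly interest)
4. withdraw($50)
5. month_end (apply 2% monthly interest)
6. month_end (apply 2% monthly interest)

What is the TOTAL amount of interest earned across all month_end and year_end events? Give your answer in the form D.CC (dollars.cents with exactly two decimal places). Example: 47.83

After 1 (month_end (apply 2% monthly interest)): balance=$510.00 total_interest=$10.00
After 2 (month_end (apply 2% monthly interest)): balance=$520.20 total_interest=$20.20
After 3 (month_end (apply 2% monthly interest)): balance=$530.60 total_interest=$30.60
After 4 (withdraw($50)): balance=$480.60 total_interest=$30.60
After 5 (month_end (apply 2% monthly interest)): balance=$490.21 total_interest=$40.21
After 6 (month_end (apply 2% monthly interest)): balance=$500.01 total_interest=$50.01

Answer: 50.01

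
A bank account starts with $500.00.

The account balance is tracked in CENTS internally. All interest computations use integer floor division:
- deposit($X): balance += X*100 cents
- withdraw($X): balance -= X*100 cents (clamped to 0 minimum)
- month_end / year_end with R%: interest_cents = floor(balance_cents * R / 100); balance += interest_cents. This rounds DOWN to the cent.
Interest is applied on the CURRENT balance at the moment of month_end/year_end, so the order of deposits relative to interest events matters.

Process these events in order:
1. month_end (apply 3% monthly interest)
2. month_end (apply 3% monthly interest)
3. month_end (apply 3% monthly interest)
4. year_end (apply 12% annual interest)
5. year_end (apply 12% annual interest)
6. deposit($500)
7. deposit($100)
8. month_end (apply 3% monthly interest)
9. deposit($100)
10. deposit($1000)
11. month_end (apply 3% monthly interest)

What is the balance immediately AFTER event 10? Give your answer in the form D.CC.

Answer: 2423.91

Derivation:
After 1 (month_end (apply 3% monthly interest)): balance=$515.00 total_interest=$15.00
After 2 (month_end (apply 3% monthly interest)): balance=$530.45 total_interest=$30.45
After 3 (month_end (apply 3% monthly interest)): balance=$546.36 total_interest=$46.36
After 4 (year_end (apply 12% annual interest)): balance=$611.92 total_interest=$111.92
After 5 (year_end (apply 12% annual interest)): balance=$685.35 total_interest=$185.35
After 6 (deposit($500)): balance=$1185.35 total_interest=$185.35
After 7 (deposit($100)): balance=$1285.35 total_interest=$185.35
After 8 (month_end (apply 3% monthly interest)): balance=$1323.91 total_interest=$223.91
After 9 (deposit($100)): balance=$1423.91 total_interest=$223.91
After 10 (deposit($1000)): balance=$2423.91 total_interest=$223.91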